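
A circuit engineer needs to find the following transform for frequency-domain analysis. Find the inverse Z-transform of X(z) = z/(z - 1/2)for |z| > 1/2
Standard pair: z/(z-a) <-> a^n*u[n] for causal signals
With a=1/2: x[n]=(1/2)^n*u[n]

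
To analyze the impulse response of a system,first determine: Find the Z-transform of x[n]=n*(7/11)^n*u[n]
Using the property Z{n*a^n*u[n]}=az/(z-a)^2
With a=7/11: X(z)=(7/11)z/(z - 7/11)^2, |z| > 7/11

Answer: (7/11)z/(z - 7/11)^2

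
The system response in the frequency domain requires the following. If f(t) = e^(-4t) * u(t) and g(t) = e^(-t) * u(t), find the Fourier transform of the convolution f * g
By the convolution theorem: F{f*g} = F(omega)*G(omega)
F(omega) = 1/(4+j*omega), G(omega) = 1/(1+j*omega)
F{f*g} = 1/((4+j*omega)(1+j*omega))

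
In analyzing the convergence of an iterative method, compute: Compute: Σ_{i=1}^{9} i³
Using formula: Σ i^3 = [n(n + 1)/2]² = [9·10/2]² = 2025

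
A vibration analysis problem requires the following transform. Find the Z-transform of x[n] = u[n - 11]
Using the time-shift property: Z{u[n-11]}=z^(-11)*z/(z-1)
=z^(-10)/(z-1)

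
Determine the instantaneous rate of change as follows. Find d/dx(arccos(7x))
d/dx[arccos(u)]=-u'/√(1-u²), u=7x, u'=7

Answer: -7/√(1 - 49x²)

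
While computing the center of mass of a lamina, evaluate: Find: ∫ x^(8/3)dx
Power rule: ∫ x^(8/3) dx = x^(11/3)/(11/3) + C

Answer: (3/11)·x^(11/3) + C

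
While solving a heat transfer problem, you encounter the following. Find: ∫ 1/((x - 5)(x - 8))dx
Partial fractions: 1/((x-5)(x-8))=A/(x-5) + B/(x-8)
A=-1/3, B=1/3
∫ [-1/3· 1/(x-5) + 1/3· 1/(x-8)] dx
=(1/3)[ln|x-8| - ln|x-5|] + C

Answer: (1/3)·ln|(x-8)/(x-5)| + C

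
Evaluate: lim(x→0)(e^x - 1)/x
L'Hôpital (0/0): lim e^x/1 = 1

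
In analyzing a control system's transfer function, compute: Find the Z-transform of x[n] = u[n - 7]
Using the time-shift property: Z{u[n-7]} = z^(-7) * z/(z-1)
= z^(-6)/(z-1)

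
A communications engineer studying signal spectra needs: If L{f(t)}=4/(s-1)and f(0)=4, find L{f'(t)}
L{f'(t)}=s·F(s) - f(0)=4s/(s-1)-4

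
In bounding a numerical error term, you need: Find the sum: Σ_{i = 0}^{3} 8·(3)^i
Geometric series: S=a(1 - r^n)/(1 - r)
a=8, r=3, n=4
S=8(1 - 81)/-2=320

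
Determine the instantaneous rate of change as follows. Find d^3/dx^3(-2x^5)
Apply power rule 3 times:
d^1: -10x^4
d^2: -40x^3
d^3: -120x^2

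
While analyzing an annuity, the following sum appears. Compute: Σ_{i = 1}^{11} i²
Using formula: Σ i^2 = n(n + 1)(2n + 1)/6 = 11·12·23/6 = 506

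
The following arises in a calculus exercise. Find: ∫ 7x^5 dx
Using power rule: ∫ 7x^5 dx=7/6 x^6 + C=(7/6)x^6 + C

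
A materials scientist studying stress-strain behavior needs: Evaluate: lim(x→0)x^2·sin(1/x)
Squeeze theorem: -|x^2| ≤ x^2·sin(1/x) ≤ |x^2|
Since x^2 → 0 as x → 0, by squeeze theorem the limit is 0

Answer: 0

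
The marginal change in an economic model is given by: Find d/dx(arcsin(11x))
d/dx[arcsin(u)]=u'/√(1-u²), u=11x, u'=11

Answer: 11/√(1-121x²)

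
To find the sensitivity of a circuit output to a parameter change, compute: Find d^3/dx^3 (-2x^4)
Apply power rule 3 times:
d^1: -8x^3
d^2: -24x^2
d^3: -48x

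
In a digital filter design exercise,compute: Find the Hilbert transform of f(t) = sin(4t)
The Hilbert transform shifts each frequency component by -pi/2.
H{sin(wt)} = -cos(wt)
With w = 4: H{sin(4t)} = -cos(4t)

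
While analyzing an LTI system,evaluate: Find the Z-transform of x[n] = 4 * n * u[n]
Z{n*u[n]}=z/(z-1)^2
By linearity: Z{4*n*u[n]}=4z/(z-1)^2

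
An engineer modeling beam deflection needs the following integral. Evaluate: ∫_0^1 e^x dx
Antiderivative: e^x
Evaluate: (e^1-1)

Answer: e^1-1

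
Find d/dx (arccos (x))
d/dx[arccos(u)] = -u'/√(1-u²), u = x, u' = 1

Answer: -1/√(1-x²)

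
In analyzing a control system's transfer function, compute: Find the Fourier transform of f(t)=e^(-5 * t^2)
The Fourier transform of a Gaussian e^(-a * t^2) is sqrt(pi/a) * e^(-omega^2/(4a)).
With a=5: F(omega)=sqrt(pi/5) * e^(-omega^2/20)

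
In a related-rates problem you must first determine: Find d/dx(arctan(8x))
d/dx[arctan(u)] = u'/(1 + u²), u = 8x, u' = 8

Answer: 8/(1 + 64x²)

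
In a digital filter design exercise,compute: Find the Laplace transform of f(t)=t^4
L{t^n} = n!/s^(n+1)
L{t^4} = 4!/s^5 = 24/s^5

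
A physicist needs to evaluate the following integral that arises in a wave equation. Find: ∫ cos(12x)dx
Using substitution u=12x: ∫ cos(u) du/12=sin(u)/12 + C

Answer: (1/12)sin(12x) + C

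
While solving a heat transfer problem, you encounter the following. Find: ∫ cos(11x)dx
Using substitution u = 11x: ∫ cos(u) du/11 = sin(u)/11 + C

Answer: (1/11)sin(11x) + C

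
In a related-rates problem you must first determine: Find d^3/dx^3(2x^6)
Apply power rule 3 times:
d^1: 12x^5
d^2: 60x^4
d^3: 240x^3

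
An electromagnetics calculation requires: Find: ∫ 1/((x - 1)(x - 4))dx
Partial fractions: 1/((x-1)(x-4))=A/(x-1)+B/(x-4)
A=-1/3, B=1/3
∫ [-1/3· 1/(x-1)+1/3· 1/(x-4)] dx
=(1/3)[ln|x-4| - ln|x-1|]+C

Answer: (1/3)·ln|(x-4)/(x-1)|+C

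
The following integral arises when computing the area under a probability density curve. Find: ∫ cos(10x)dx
Using substitution u=10x: ∫ cos(u) du/10=sin(u)/10+C

Answer: (1/10)sin(10x)+C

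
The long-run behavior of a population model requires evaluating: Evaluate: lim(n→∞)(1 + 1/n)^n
This is the definition of e^1: lim(1+1/n)^n=e^1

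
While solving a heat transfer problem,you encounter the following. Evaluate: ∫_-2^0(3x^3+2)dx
Step 1: Find antiderivative F(x) = (3/4)x^4+2x
Step 2: F(0) - F(-2) = 0 - (8) = -8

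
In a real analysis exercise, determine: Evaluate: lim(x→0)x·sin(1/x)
Squeeze theorem: -|x| ≤ x·sin(1/x) ≤ |x|
Since x → 0 as x → 0, by squeeze theorem the limit is 0

Answer: 0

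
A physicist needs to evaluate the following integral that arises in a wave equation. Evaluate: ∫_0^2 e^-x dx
Antiderivative: -e^-x
Evaluate: -(e^-2 - 1)

Answer: (e^-2 - 1)/(-1)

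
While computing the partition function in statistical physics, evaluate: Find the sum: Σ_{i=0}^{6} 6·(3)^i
Geometric series: S=a(1 - r^n)/(1 - r)
a=6, r=3, n=7
S=6(1-2187)/-2=6558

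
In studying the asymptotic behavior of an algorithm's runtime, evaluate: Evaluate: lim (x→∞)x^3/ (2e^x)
Apply L'Hôpital 3 times (∞/∞ each time):
Eventually get 3!/(2e^x) → 0

Answer: 0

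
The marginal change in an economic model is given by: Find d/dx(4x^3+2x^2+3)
Power rule: d/dx(ax^n) = n·a·x^(n-1)
Term by term: 12·x^2 + 4·x

Answer: 12x^2 + 4x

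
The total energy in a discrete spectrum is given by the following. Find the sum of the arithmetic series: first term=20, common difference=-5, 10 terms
Last term: a_n=20+(10-1)·-5=-25
Sum=n(a_1+a_n)/2=10(20+(-25))/2=-25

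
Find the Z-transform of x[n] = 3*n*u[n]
Z{n*u[n]}=z/(z-1)^2
By linearity: Z{3*n*u[n]}=3z/(z-1)^2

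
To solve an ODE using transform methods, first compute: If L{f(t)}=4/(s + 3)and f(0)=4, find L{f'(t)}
L{f'(t)} = s·F(s) - f(0) = 4s/(s+3)-4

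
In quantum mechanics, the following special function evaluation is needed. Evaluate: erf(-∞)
erf(-∞)=-1 (the error function is odd, so erf(-∞)=-erf(∞)=-1)

Answer: -1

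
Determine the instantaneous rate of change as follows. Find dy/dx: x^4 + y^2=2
Differentiate: 4x^3 + 2y·(dy/dx) = 0
dy/dx = -4x^3/(2y)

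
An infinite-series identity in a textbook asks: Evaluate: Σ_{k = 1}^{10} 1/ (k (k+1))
Partial fractions: 1/(k(k + 1))=1/k - 1/(k + 1)
Telescoping sum: 1(1 - 1/11)=1·10/11

Answer: 10/11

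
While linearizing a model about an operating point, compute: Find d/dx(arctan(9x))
d/dx[arctan(u)]=u'/(1 + u²), u=9x, u'=9

Answer: 9/(1 + 81x²)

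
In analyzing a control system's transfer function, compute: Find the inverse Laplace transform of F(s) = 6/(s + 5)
L^(-1){6/(s-a)} = c·e^(at)
Here a = -5, c = 6

Answer: 6e^(-5t)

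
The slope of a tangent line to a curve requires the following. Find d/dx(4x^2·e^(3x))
Product rule: (fg)'=f'g+fg'
f=4x^2, f'=8x
g=e^(3x), g'=3·e^(3x)

Answer: 8x·e^(3x)+12x^2·e^(3x)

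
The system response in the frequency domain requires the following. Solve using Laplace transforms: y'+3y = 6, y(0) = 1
Take L of both sides: sY(s)-1+3Y(s)=6/s
Y(s)(s+3)=6/s+1
Y(s)=6/(s(s+3))+1/(s+3)
Partial fractions: 6/(s(s+3))=2/s - 2/(s+3)
So Y(s)=2/s - 1/(s+3)
Inverse transform (L^(-1){1/s}=1, L^(-1){1/(s+3)}=e^(-3t)):

Answer: y(t)=2 - e^(-3t)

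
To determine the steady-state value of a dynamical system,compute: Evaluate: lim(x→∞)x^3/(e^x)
Apply L'Hôpital 3 times (∞/∞ each time):
Eventually get 3!/(e^x) → 0

Answer: 0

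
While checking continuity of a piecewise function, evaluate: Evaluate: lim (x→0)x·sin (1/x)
Squeeze theorem: -|x| ≤ x·sin(1/x) ≤ |x|
Since x → 0 as x → 0, by squeeze theorem the limit is 0

Answer: 0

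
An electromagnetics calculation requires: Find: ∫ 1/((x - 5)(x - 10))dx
Partial fractions: 1/((x-5)(x-10)) = A/(x-5) + B/(x-10)
A = -1/5, B = 1/5
∫ [-1/5· 1/(x-5) + 1/5· 1/(x-10)] dx
= (1/5)[ln|x-10| - ln|x-5|] + C

Answer: (1/5)·ln|(x-10)/(x-5)| + C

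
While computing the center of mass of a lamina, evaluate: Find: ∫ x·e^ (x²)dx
Let u=x², du=2x dx
∫ (1/2)e^u du=e^u/2+C

Answer: e^(x²)/2+C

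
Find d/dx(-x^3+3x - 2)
Power rule: d/dx(ax^n)=n·a·x^(n-1)
Term by term: -3·x^2+3

Answer: -3x^2+3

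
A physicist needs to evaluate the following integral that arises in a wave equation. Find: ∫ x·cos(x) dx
By parts: u = x, dv = cos(x) dx
du = dx, v = sin(x)
= x·sin(x)+cos(x)+C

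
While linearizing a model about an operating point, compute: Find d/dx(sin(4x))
Chain rule: d/dx[sin(u)]=cos(u)·u' where u=4x
u'=4

Answer: 4·cos(4x)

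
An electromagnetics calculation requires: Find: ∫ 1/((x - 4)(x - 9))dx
Partial fractions: 1/((x-4)(x-9)) = A/(x-4)+B/(x-9)
A = -1/5, B = 1/5
∫ [-1/5· 1/(x-4)+1/5· 1/(x-9)] dx
= (1/5)[ln|x-9| - ln|x-4|]+C

Answer: (1/5)·ln|(x-9)/(x-4)|+C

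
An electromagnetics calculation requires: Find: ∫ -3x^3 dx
Using power rule: ∫ -3x^3 dx = -3/4 x^4 + C = (-3/4)x^4 + C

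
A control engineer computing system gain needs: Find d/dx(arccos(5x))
d/dx[arccos(u)]=-u'/√(1-u²), u=5x, u'=5

Answer: -5/√(1-25x²)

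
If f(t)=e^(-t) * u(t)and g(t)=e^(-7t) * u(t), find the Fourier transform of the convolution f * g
By the convolution theorem: F{f*g}=F(omega)*G(omega)
F(omega)=1/(1 + j*omega), G(omega)=1/(7 + j*omega)
F{f*g}=1/((1 + j*omega)(7 + j*omega))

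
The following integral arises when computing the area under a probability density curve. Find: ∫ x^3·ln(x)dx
By parts: u=ln(x), dv=x^3 dx
du=1/x dx, v=x^4/4
=x^4·ln(x)/4 - ∫ x^3/4 dx
=x^4·ln(x)/4 - x^4/16+C

Answer: x^4(ln(x)/4-1/16)+C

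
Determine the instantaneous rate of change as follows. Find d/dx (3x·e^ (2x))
Product rule: (fg)'=f'g+fg'
f=3x, f'=3
g=e^(2x), g'=2·e^(2x)

Answer: 3·e^(2x)+6x·e^(2x)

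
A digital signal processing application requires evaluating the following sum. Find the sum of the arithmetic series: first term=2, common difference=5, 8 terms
Last term: a_n = 2+(8-1)·5 = 37
Sum = n(a_1+a_n)/2 = 8(2+37)/2 = 156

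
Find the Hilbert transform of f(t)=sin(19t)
The Hilbert transform shifts each frequency component by -pi/2.
H{sin(wt)}=-cos(wt)
With w=19: H{sin(19t)}=-cos(19t)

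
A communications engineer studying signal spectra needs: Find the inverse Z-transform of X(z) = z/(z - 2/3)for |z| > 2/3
Standard pair: z/(z-a) <-> a^n*u[n] for causal signals
With a=2/3: x[n]=(2/3)^n*u[n]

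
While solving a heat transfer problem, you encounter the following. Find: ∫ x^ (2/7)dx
Power rule: ∫ x^(2/7) dx=x^(9/7)/(9/7) + C

Answer: (7/9)·x^(9/7) + C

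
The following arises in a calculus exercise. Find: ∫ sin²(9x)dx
Using identity sin²(u) = (1 - cos(2u))/2:
∫ (1 - cos(18x))/2 dx = x/2 - sin(18x)/36 + C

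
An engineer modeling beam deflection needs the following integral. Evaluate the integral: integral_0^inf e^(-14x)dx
integral_0^inf e^(-14x) dx = [-1/14 * e^(-14x)]_0^inf
= 0 - (-1/14) = 1/14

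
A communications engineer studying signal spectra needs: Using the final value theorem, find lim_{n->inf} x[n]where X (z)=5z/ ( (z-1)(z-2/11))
Final value theorem: lim x[n]=lim_{z->1} (z-1)*X(z)
(z-1)*X(z)=5z/(z-2/11)
As z->1: 5/(1 - 2/11)=5/(9/11)=55/9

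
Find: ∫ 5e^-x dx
Since d/dx[e^-x] = - e^-x, we get -5e^-x + C

Answer: -5e^-x + C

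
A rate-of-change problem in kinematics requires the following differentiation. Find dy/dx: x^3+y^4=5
Differentiate: 3x^2 + 4y^3·(dy/dx)=0
dy/dx=-3x^2/(4y^3)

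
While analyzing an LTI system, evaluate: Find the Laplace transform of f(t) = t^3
L{t^n} = n!/s^(n+1)
L{t^3} = 3!/s^4 = 6/s^4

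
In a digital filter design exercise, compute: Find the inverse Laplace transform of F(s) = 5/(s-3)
L^(-1){5/(s-a)} = c·e^(at)
Here a = 3, c = 5

Answer: 5e^(3t)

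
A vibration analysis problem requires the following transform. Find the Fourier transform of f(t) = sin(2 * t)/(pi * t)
sin(W*t)/(pi*t) = (W/pi)*sinc(W*t/pi) is the impulse response of the ideal low-pass filter with cutoff W (here W = 2).
Its Fourier transform is a rectangular function:
F(omega) = 1 for |omega| < 2, 0 otherwise

Answer: rect(omega/4) [i.e., 1 for |omega| < 2, 0 otherwise]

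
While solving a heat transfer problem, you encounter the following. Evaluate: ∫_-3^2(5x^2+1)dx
Step 1: Find antiderivative F(x) = (5/3)x^3+x
Step 2: F(2) - F(-3) = 46/3 - (-48) = 190/3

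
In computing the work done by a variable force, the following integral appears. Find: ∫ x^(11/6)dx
Power rule: ∫ x^(11/6) dx=x^(17/6)/(17/6)+C

Answer: (6/17)·x^(17/6)+C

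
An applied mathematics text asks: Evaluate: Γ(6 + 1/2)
Γ(n+1/2)=(2n)!√π/(4^n·n!)
=479001600√π/(4096·720)=(10395/64)·√π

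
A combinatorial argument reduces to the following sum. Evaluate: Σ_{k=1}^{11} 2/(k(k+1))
Partial fractions: 2/(k(k + 1)) = 2/k - 2/(k + 1)
Telescoping sum: 2(1 - 1/12) = 2·11/12

Answer: 11/6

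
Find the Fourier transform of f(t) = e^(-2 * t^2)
The Fourier transform of a Gaussian e^(-a * t^2) is sqrt(pi/a) * e^(-omega^2/(4a)).
With a = 2: F(omega) = sqrt(pi/2) * e^(-omega^2/8)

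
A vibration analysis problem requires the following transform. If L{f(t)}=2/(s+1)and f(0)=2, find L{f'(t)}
L{f'(t)}=s·F(s) - f(0)=2s/(s+1)-2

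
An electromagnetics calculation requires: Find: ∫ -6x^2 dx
Using power rule: ∫ -6x^2 dx = -6/3 x^3 + C = -2x^3 + C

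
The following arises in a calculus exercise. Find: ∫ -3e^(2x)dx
Since d/dx[e^(2x)]=2e^(2x), we get -3/2 e^(2x) + C

Answer: (-3/2)e^(2x) + C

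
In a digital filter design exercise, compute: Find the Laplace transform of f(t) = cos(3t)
L{cos(wt)} = s/(s² + w²)
L{cos(3t)} = s/(s² + 9)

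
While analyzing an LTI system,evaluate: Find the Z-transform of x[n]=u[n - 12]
Using the time-shift property: Z{u[n-12]} = z^(-12) * z/(z-1)
= z^(-11)/(z-1)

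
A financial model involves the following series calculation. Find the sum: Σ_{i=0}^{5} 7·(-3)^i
Geometric series: S = a(1 - r^n)/(1 - r)
a = 7, r = -3, n = 6
S = 7(1-729)/4 = -1274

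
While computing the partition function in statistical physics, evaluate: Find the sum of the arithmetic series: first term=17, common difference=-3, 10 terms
Last term: a_n=17 + (10 - 1)·-3=-10
Sum=n(a_1 + a_n)/2=10(17 + (-10))/2=35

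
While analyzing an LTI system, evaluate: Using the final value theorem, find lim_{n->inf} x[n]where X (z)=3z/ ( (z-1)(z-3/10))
Final value theorem: lim x[n]=lim_{z->1} (z-1)*X(z)
(z-1)*X(z)=3z/(z-3/10)
As z->1: 3/(1-3/10)=3/(7/10)=30/7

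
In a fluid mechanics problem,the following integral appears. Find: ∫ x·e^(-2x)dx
Integration by parts: u = x, dv = e^(-2x) dx
du = dx, v = e^(-2x)/(-2)
= x·e^(-2x)/(-2) - ∫ e^(-2x)/(-2) dx
= x·e^(-2x)/(-2) - e^(-2x)/4+C

Answer: e^(-2x)(x/(-2)-1/4)+C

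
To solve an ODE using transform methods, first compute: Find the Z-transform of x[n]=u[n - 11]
Using the time-shift property: Z{u[n-11]} = z^(-11) * z/(z-1)
= z^(-10)/(z-1)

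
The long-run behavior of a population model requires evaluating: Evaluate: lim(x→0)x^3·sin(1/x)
Squeeze theorem: -|x^3| ≤ x^3·sin(1/x) ≤ |x^3|
Since x^3 → 0 as x → 0, by squeeze theorem the limit is 0

Answer: 0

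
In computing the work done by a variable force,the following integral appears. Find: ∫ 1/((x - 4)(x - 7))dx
Partial fractions: 1/((x-4)(x-7))=A/(x-4) + B/(x-7)
A=-1/3, B=1/3
∫ [-1/3· 1/(x-4) + 1/3· 1/(x-7)] dx
=(1/3)[ln|x-7| - ln|x-4|] + C

Answer: (1/3)·ln|(x-7)/(x-4)| + C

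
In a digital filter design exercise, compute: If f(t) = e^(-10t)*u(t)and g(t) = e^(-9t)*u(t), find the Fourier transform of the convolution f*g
By the convolution theorem: F{f * g}=F(omega) * G(omega)
F(omega)=1/(10+j * omega), G(omega)=1/(9+j * omega)
F{f * g}=1/((10+j * omega)(9+j * omega))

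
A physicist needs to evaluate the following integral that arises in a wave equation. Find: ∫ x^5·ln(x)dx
By parts: u=ln(x), dv=x^5 dx
du=1/x dx, v=x^6/6
=x^6·ln(x)/6 - ∫ x^5/6 dx
=x^6·ln(x)/6 - x^6/36+C

Answer: x^6(ln(x)/6-1/36)+C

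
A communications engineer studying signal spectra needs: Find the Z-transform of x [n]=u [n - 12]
Using the time-shift property: Z{u[n-12]} = z^(-12) * z/(z-1)
= z^(-11)/(z-1)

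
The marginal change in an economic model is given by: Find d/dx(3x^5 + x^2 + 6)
Power rule: d/dx(ax^n)=n·a·x^(n-1)
Term by term: 15·x^4 + 2·x

Answer: 15x^4 + 2x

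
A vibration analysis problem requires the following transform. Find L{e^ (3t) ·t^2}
First shifting: L{e^(at)f(t)} = F(s-a)
L{t^2} = 2/s^3
Shift s → s-3: 2/(s-3)^3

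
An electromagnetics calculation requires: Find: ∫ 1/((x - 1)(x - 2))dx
Partial fractions: 1/((x-1)(x-2)) = A/(x-1)+B/(x-2)
A = -1, B = 1
∫ [-1· 1/(x-1)+1· 1/(x-2)] dx
= (1)[ln|x-2| - ln|x-1|]+C

Answer: ln|(x-2)/(x-1)|+C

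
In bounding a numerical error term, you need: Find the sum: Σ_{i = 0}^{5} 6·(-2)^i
Geometric series: S=a(1 - r^n)/(1 - r)
a=6, r=-2, n=6
S=6(1 - 64)/3=-126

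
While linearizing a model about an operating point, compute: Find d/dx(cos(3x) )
Chain rule: d/dx[cos(u)]=-sin(u)·u' where u=3x
u'=3

Answer: -3·sin(3x)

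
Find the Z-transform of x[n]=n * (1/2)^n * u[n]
Using the property Z{n*a^n*u[n]}=az/(z-a)^2
With a=1/2: X(z)=(1/2)z/(z - 1/2)^2, |z| > 1/2

Answer: (1/2)z/(z - 1/2)^2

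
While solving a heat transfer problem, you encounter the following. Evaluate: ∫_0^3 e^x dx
Antiderivative: e^x
Evaluate: (e^3-1)

Answer: e^3-1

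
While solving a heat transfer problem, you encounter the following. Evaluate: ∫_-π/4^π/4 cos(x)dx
Antiderivative: sin(x)
Evaluate at bounds: [sin(1·π/4)/1] - [sin(1·-π/4)/1]
= ((√2/2) - (-√2/2))/1 = √2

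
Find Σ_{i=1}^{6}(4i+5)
= 4·Σ i + 5·6 = 4·21 + 30 = 114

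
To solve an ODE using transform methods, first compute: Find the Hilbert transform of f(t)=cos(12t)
The Hilbert transform shifts each frequency component by -pi/2.
H{cos(wt)}=sin(wt)
With w=12: H{cos(12t)}=sin(12t)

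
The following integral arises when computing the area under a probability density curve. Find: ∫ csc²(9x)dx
Since d/dx[-cot(9x)] = 9csc²(9x), integral = -cot(9x)/9+C

Answer: (-1/9)cot(9x)+C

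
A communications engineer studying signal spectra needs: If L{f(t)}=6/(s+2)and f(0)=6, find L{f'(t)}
L{f'(t)} = s·F(s) - f(0) = 6s/(s+2)-6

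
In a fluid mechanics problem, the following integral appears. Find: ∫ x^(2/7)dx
Power rule: ∫ x^(2/7) dx=x^(9/7)/(9/7) + C

Answer: (7/9)·x^(9/7) + C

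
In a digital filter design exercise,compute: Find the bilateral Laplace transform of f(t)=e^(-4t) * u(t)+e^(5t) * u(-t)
For e^(-4t)*u(t): L=1/(s+4), Re(s) > -4
For e^(5t)*u(-t): L=-1/(s-5), Re(s) < 5
Combined: F(s)=1/(s+4)-1/(s-5), -4 < Re(s) < 5

Answer: 1/(s+4)-1/(s-5), ROC: -4 < Re(s) < 5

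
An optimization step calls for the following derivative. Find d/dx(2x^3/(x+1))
Quotient rule: (f/g)' = (f'g - fg')/g²
f = 2x^3, f' = 6x^2
g = x + 1, g' = 1

Answer: (6x^2·(x + 1) - 2x^3)/(x + 1)²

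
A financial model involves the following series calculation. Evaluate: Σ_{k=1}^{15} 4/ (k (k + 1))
Partial fractions: 4/(k(k + 1)) = 4/k - 4/(k + 1)
Telescoping sum: 4(1 - 1/16) = 4·15/16

Answer: 15/4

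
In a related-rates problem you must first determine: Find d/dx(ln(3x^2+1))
Chain rule: d/dx[ln(u)] = u'/u where u = 3x^2 + 1
u' = 6x

Answer: (6x)/(3x^2 + 1)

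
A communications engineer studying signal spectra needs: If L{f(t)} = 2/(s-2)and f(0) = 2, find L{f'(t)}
L{f'(t)} = s·F(s) - f(0) = 2s/(s-2) - 2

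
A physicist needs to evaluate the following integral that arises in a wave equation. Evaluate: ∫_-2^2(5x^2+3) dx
Step 1: Find antiderivative F(x) = (5/3)x^3 + 3x
Step 2: F(2) - F(-2) = 58/3 - (-58/3) = 116/3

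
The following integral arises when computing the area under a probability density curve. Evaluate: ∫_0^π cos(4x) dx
Antiderivative: sin(4x)/4
Evaluate at bounds: [sin(4·π)/4] - [sin(4·0)/4]
= ((0) - (0))/4 = 0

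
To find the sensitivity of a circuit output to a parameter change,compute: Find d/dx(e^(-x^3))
Chain rule: d/dx[e^u]=e^u · u' where u=-x^3
u'=-3x^2

Answer: -3x^2·e^(-x^3)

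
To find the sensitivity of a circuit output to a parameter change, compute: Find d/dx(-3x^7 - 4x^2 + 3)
Power rule: d/dx(ax^n)=n·a·x^(n-1)
Term by term: -21·x^6 - 8·x

Answer: -21x^6 - 8x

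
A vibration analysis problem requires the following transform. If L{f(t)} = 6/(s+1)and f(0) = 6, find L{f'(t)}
L{f'(t)}=s·F(s) - f(0)=6s/(s + 1) - 6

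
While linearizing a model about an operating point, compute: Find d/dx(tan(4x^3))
Chain rule: d/dx[tan(u)] = sec²(u)·u' where u = 4x^3
u' = 12x^2

Answer: 12x^2·sec²(4x^3)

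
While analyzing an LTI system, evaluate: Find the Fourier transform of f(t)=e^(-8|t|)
Using the standard pair: F{e^(-a|t|)} = 2a/(a^2 + omega^2)
With a = 8: F(omega) = 16/(64 + omega^2)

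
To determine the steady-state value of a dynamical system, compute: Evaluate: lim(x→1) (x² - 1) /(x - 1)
Factor: (x² - 1)=(x-1)(x + 1)
Cancel (x-1): lim(x→1) (x + 1)=2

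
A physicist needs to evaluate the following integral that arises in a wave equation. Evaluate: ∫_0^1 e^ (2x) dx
Antiderivative: (1/2)e^(2x)
Evaluate: (1/2)(e^2-1)

Answer: (e^2-1)/2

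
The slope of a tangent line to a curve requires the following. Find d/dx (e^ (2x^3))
Chain rule: d/dx[e^u] = e^u · u' where u = 2x^3
u' = 6x^2

Answer: 6x^2·e^(2x^3)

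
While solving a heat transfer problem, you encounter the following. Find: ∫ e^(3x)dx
Since d/dx[e^(3x)] = 3e^(3x), we get 1/3 e^(3x)+C

Answer: (1/3)e^(3x)+C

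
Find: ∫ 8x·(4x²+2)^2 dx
Let u=4x² + 2, du=8x dx
∫ u^2 du=u^3/3 + C

Answer: (4x² + 2)^3/3 + C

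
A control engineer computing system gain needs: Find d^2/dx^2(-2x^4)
Apply power rule 2 times:
d^1: -8x^3
d^2: -24x^2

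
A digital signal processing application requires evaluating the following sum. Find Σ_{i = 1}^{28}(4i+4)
= 4·Σ i+4·28 = 4·406+112 = 1736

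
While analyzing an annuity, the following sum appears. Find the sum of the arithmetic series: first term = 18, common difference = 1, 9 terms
Last term: a_n = 18+(9-1)·1 = 26
Sum = n(a_1+a_n)/2 = 9(18+26)/2 = 198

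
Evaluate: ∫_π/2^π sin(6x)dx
Antiderivative: -cos(6x)/6
Evaluate at bounds: [-cos(6·π)/6] - [-cos(6·π/2)/6]
=(-(1)+(-1))/6=-1/3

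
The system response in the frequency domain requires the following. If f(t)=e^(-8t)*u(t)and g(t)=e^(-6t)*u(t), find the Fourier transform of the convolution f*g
By the convolution theorem: F{f * g}=F(omega) * G(omega)
F(omega)=1/(8 + j * omega), G(omega)=1/(6 + j * omega)
F{f * g}=1/((8 + j * omega)(6 + j * omega))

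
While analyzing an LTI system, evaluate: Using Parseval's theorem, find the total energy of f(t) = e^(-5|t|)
Parseval's theorem: E = integral |f(t)|^2 dt = (1/2pi) integral |F(omega)|^2 domega
E = integral_{-inf}^{inf} e^(-10|t|) dt = 2*integral_0^inf e^(-10t) dt = 2/(2*5) = 1/5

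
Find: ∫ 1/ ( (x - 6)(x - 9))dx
Partial fractions: 1/((x-6)(x-9)) = A/(x-6) + B/(x-9)
A = -1/3, B = 1/3
∫ [-1/3· 1/(x-6) + 1/3· 1/(x-9)] dx
= (1/3)[ln|x-9| - ln|x-6|] + C

Answer: (1/3)·ln|(x-9)/(x-6)| + C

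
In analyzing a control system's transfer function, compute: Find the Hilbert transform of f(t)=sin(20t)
The Hilbert transform shifts each frequency component by -pi/2.
H{sin(wt)}=-cos(wt)
With w=20: H{sin(20t)}=-cos(20t)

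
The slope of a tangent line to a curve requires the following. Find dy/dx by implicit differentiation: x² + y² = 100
Differentiate both sides: 2x+2y·(dy/dx) = 0
Solve: dy/dx = -2x/(2y) = -x/y

Answer: dy/dx = -x/y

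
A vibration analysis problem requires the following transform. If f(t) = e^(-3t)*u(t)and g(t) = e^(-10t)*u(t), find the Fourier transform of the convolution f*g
By the convolution theorem: F{f * g} = F(omega) * G(omega)
F(omega) = 1/(3 + j * omega), G(omega) = 1/(10 + j * omega)
F{f * g} = 1/((3 + j * omega)(10 + j * omega))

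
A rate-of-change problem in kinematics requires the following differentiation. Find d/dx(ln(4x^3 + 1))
Chain rule: d/dx[ln(u)] = u'/u where u = 4x^3 + 1
u' = 12x^2

Answer: (12x^2)/(4x^3 + 1)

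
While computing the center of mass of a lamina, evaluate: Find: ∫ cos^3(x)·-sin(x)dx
Let u=cos(x), du=-sin(x) dx
∫ u^3 du=u^4/4 + C

Answer: cos^4(x)/4 + C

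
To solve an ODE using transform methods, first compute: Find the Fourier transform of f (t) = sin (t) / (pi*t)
sin(W * t)/(pi * t)=(W/pi) * sinc(W * t/pi) is the impulse response of the ideal low-pass filter with cutoff W (here W=1).
Its Fourier transform is a rectangular function:
F(omega)=1 for |omega| < 1, 0 otherwise

Answer: rect(omega/2) [i.e., 1 for |omega| < 1, 0 otherwise]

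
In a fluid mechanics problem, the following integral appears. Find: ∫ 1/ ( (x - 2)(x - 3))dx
Partial fractions: 1/((x-2)(x-3)) = A/(x-2) + B/(x-3)
A = -1, B = 1
∫ [-1· 1/(x-2) + 1· 1/(x-3)] dx
= (1)[ln|x-3| - ln|x-2|] + C

Answer: ln|(x-3)/(x-2)| + C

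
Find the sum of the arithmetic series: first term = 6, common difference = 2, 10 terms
Last term: a_n=6 + (10 - 1)·2=24
Sum=n(a_1 + a_n)/2=10(6 + 24)/2=150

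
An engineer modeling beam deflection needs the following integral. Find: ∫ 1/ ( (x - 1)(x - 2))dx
Partial fractions: 1/((x-1)(x-2)) = A/(x-1) + B/(x-2)
A = -1, B = 1
∫ [-1· 1/(x-1) + 1· 1/(x-2)] dx
= (1)[ln|x-2| - ln|x-1|] + C

Answer: ln|(x-2)/(x-1)| + C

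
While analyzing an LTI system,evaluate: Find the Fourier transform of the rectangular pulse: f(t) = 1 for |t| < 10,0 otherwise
F(omega)=integral from -10 to 10 of e^(-j*omega*t) dt
=2*sin(10*omega)/omega=20*sinc(10*omega/pi)

Answer: 2*sin(10*omega)/omega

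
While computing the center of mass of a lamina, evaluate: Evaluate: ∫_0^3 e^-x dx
Antiderivative: -e^-x
Evaluate: -(e^-3 - 1)

Answer: (e^-3 - 1)/(-1)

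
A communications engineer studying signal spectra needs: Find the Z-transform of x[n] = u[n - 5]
Using the time-shift property: Z{u[n-5]}=z^(-5)*z/(z-1)
=z^(-4)/(z-1)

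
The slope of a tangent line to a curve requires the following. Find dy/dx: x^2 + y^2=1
Differentiate: 2x + 2y·(dy/dx) = 0
dy/dx = -2x/(2y)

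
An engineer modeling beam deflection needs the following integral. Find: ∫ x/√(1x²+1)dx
Let u=x²+1, du=2x dx
∫ (1/2)·u^(-1/2) du=√u+C

Answer: √(x²+1)+C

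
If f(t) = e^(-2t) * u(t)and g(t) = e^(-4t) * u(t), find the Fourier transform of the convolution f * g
By the convolution theorem: F{f*g}=F(omega)*G(omega)
F(omega)=1/(2+j*omega), G(omega)=1/(4+j*omega)
F{f*g}=1/((2+j*omega)(4+j*omega))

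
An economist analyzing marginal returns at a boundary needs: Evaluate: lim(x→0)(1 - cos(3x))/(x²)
Using 1-cos(u) ≈ u²/2 for small u:
(1-cos(3x)) ≈ (3x)²/2 = 9x²/2
So limit = 9/(2·1) = 9/2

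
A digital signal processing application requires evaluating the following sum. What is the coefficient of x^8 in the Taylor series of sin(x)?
sin(x) has only odd powers. Coefficient of x^8 = 0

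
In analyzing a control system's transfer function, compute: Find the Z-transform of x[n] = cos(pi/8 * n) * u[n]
Z{cos(w0*n)*u[n]}=z(z - cos(w0))/(z^2-2z*cos(w0)+1)
With w0=pi/8: X(z)=z(z - cos(pi/8))/(z^2-2z*cos(pi/8)+1)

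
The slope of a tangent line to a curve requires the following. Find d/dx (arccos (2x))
d/dx[arccos(u)]=-u'/√(1-u²), u=2x, u'=2

Answer: -2/√(1-4x²)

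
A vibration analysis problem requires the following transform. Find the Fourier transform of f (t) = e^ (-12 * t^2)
The Fourier transform of a Gaussian e^(-a * t^2) is sqrt(pi/a) * e^(-omega^2/(4a)).
With a = 12: F(omega) = sqrt(pi/12) * e^(-omega^2/48)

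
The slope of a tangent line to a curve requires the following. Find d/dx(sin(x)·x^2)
Product rule: (fg)' = f'g + fg'
f = sin(x), f' = cos(x)
g = x^2, g' = 2x

Answer: cos(x)·x^2 + 2·sin(x)·x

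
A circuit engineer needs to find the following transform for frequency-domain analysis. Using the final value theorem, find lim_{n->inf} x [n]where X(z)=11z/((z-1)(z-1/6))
Final value theorem: lim x[n]=lim_{z->1} (z-1)*X(z)
(z-1)*X(z)=11z/(z-1/6)
As z->1: 11/(1 - 1/6)=11/(5/6)=66/5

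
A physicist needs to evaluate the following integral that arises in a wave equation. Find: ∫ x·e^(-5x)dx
Integration by parts: u = x, dv = e^(-5x) dx
du = dx, v = e^(-5x)/(-5)
= x·e^(-5x)/(-5) - ∫ e^(-5x)/(-5) dx
= x·e^(-5x)/(-5) - e^(-5x)/25 + C

Answer: e^(-5x)(x/(-5) - 1/25) + C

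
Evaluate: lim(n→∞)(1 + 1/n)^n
This is the definition of e^1: lim(1+1/n)^n = e^1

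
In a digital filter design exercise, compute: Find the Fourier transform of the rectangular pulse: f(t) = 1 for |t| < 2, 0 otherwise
F(omega)=integral from -2 to 2 of e^(-j*omega*t) dt
=2*sin(2*omega)/omega=4*sinc(2*omega/pi)

Answer: 2*sin(2*omega)/omega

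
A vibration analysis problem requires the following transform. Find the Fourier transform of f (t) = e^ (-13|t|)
Using the standard pair: F{e^(-a|t|)}=2a/(a^2+omega^2)
With a=13: F(omega)=26/(169+omega^2)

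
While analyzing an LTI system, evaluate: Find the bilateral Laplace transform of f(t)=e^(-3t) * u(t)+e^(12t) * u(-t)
For e^(-3t)*u(t): L = 1/(s + 3), Re(s) > -3
For e^(12t)*u(-t): L = -1/(s-12), Re(s) < 12
Combined: F(s) = 1/(s + 3) - 1/(s-12), -3 < Re(s) < 12

Answer: 1/(s + 3) - 1/(s-12), ROC: -3 < Re(s) < 12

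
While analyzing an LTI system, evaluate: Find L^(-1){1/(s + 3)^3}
L^(-1){1/(s-a)^n} = t^(n-1)·e^(at)/(n-1)!
Here a = -3, n = 3: t^2·e^(-3t)/2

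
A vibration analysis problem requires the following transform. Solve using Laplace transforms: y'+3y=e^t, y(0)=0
Take L: sY - 0+3Y=1/(s-1)
Y(s+3)=1/(s-1)+0
Y=1/((s-1)(s+3))+0/(s+3)
Partial fractions: 1/((s-1)(s+3))=(1/4)/(s-1) - (1/4)/(s+3)
So Y=(1/4)/(s-1) - (1/4)/(s+3)
Inverse Laplace transform (L^(-1){1/(s-1)}=e^t, L^(-1){1/(s+3)}=e^(-3t)):

Answer: y(t)=(1/4)·e^t - (1/4)·e^(-3t)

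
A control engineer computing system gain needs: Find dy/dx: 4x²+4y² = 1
Differentiate: 8x + 8y·(dy/dx)=0
dy/dx=-8x/(8y)=-1·(x/y)

Answer: dy/dx=-1·(x/y)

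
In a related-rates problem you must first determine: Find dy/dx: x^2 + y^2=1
Differentiate: 2x+2y·(dy/dx)=0
dy/dx=-2x/(2y)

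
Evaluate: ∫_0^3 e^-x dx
Antiderivative: -e^-x
Evaluate: -(e^-3 - 1)

Answer: (e^-3 - 1)/(-1)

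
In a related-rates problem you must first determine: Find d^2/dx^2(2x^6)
Apply power rule 2 times:
d^1: 12x^5
d^2: 60x^4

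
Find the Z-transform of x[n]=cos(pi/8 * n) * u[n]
Z{cos(w0*n)*u[n]} = z(z - cos(w0))/(z^2-2z*cos(w0)+1)
With w0 = pi/8: X(z) = z(z - cos(pi/8))/(z^2-2z*cos(pi/8)+1)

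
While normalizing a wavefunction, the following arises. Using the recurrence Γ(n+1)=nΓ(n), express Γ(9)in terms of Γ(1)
Γ(9)=8Γ(8)=8·7Γ(7)=...=8!·Γ(1)=40320·Γ(1)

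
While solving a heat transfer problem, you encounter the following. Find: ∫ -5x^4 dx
Using power rule: ∫ -5x^4 dx=-5/5 x^5 + C=-x^5 + C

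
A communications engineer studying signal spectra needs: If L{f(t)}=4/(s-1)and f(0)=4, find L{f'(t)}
L{f'(t)}=s·F(s) - f(0)=4s/(s-1)-4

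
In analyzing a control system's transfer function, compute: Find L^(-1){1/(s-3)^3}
L^(-1){1/(s-a)^n} = t^(n-1)·e^(at)/(n-1)!
Here a = 3, n = 3: t^2·e^(3t)/2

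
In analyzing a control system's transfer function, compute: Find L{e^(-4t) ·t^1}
First shifting: L{e^(at)f(t)} = F(s-a)
L{t^1} = 1/s^2
Shift s → s + 4: 1/(s + 4)^2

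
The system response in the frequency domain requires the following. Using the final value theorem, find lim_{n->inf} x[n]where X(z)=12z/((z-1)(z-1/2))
Final value theorem: lim x[n] = lim_{z->1} (z-1) * X(z)
(z-1) * X(z) = 12z/(z-1/2)
As z->1: 12/(1 - 1/2) = 12/(1/2) = 24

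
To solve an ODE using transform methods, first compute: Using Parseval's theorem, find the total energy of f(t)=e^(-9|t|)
Parseval's theorem: E = integral |f(t)|^2 dt = (1/2pi) integral |F(omega)|^2 domega
E = integral_{-inf}^{inf} e^(-18|t|) dt = 2 * integral_0^inf e^(-18t) dt = 2/(2 * 9) = 1/9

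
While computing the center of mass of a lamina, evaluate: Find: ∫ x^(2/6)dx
Power rule: ∫ x^(1/3) dx=x^(4/3)/(4/3)+C

Answer: (3/4)·x^(4/3)+C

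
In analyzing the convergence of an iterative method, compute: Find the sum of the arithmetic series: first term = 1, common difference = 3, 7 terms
Last term: a_n=1+(7-1)·3=19
Sum=n(a_1+a_n)/2=7(1+19)/2=70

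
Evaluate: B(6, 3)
B(x,y) = Γ(x)Γ(y)/Γ(x + y) = (x-1)!(y-1)!/(x + y-1)!
B(6,3) = 5!·2!/8! = 1/168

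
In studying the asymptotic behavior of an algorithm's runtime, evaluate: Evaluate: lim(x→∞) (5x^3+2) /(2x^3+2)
Divide numerator and denominator by x^3:
lim (5+2/x^3)/(2+2/x^3) = 5/2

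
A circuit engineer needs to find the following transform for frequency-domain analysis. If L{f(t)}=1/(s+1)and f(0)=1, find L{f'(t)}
L{f'(t)}=s·F(s) - f(0)=s/(s+1)-1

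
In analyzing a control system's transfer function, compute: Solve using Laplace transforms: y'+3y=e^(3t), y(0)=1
Take L: sY - 1+3Y=1/(s-3)
Y(s+3)=1/(s-3)+1
Y=1/((s-3)(s+3))+1/(s+3)
Partial fractions: 1/((s-3)(s+3))=(1/6)/(s-3) - (1/6)/(s+3)
So Y=(1/6)/(s-3)+(5/6)/(s+3)
Inverse Laplace transform (L^(-1){1/(s-3)}=e^(3t), L^(-1){1/(s+3)}=e^(-3t)):

Answer: y(t)=(1/6)·e^(3t)+(5/6)·e^(-3t)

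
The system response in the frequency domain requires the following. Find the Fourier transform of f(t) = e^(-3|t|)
Using the standard pair: F{e^(-a|t|)} = 2a/(a^2 + omega^2)
With a = 3: F(omega) = 6/(9 + omega^2)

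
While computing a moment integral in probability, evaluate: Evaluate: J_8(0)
J_n(0) = 0 for all n > 0 (Bessel function of first kind)
J_8(0) = 0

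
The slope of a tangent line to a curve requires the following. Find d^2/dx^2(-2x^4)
Apply power rule 2 times:
d^1: -8x^3
d^2: -24x^2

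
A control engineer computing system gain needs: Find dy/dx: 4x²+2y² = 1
Differentiate: 8x+4y·(dy/dx)=0
dy/dx=-8x/(4y)=-2·(x/y)

Answer: dy/dx=-2·(x/y)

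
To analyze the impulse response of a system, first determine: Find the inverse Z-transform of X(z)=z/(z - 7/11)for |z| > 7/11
Standard pair: z/(z-a) <-> a^n*u[n] for causal signals
With a = 7/11: x[n] = (7/11)^n*u[n]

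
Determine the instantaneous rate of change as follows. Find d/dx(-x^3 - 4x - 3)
Power rule: d/dx(ax^n)=n·a·x^(n-1)
Term by term: -3·x^2 - 4

Answer: -3x^2 - 4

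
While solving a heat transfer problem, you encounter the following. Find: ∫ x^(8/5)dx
Power rule: ∫ x^(8/5) dx = x^(13/5)/(13/5)+C

Answer: (5/13)·x^(13/5)+C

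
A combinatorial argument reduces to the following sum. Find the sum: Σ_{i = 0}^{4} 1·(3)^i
Geometric series: S=a(1 - r^n)/(1 - r)
a=1, r=3, n=5
S=1(1 - 243)/-2=121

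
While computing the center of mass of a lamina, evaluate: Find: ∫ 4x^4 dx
Using power rule: ∫ 4x^4 dx=4/5 x^5+C=(4/5)x^5+C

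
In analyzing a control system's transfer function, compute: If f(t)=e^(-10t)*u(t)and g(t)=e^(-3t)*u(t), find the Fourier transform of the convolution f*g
By the convolution theorem: F{f*g}=F(omega)*G(omega)
F(omega)=1/(10 + j*omega), G(omega)=1/(3 + j*omega)
F{f*g}=1/((10 + j*omega)(3 + j*omega))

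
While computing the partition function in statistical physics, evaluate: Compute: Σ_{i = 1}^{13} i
Using formula: Σ i^1 = n(n + 1)/2 = 13·14/2 = 91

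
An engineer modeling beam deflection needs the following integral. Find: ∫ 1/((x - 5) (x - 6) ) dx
Partial fractions: 1/((x-5)(x-6)) = A/(x-5) + B/(x-6)
A = -1, B = 1
∫ [-1· 1/(x-5) + 1· 1/(x-6)] dx
= (1)[ln|x-6| - ln|x-5|] + C

Answer: ln|(x-6)/(x-5)| + C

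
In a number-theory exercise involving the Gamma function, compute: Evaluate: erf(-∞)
erf(-∞)=-1 (the error function is odd, so erf(-∞)=-erf(∞)=-1)

Answer: -1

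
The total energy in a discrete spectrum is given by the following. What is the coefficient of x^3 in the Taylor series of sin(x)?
sin(x)=Σ (-1)^k x^(2k + 1)/(2k + 1)!
For x^3: (-1)^1/3!=-1/6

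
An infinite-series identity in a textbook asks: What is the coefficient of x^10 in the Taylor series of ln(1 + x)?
ln(1 + x)=Σ (-1)^(n + 1) x^n/n
Coefficient of x^10=(-1)^11/10=-1/10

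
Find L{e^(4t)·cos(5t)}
First shifting: L{e^(at)f(t)}=F(s-a)
L{cos(5t)}=s/(s² + 25)
Shift: (s-4)/((s-4)² + 25)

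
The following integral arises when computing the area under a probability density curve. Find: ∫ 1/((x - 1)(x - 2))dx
Partial fractions: 1/((x-1)(x-2)) = A/(x-1)+B/(x-2)
A = -1, B = 1
∫ [-1· 1/(x-1)+1· 1/(x-2)] dx
= (1)[ln|x-2| - ln|x-1|]+C

Answer: ln|(x-2)/(x-1)|+C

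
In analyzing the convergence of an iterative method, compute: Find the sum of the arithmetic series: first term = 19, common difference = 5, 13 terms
Last term: a_n = 19+(13-1)·5 = 79
Sum = n(a_1+a_n)/2 = 13(19+79)/2 = 637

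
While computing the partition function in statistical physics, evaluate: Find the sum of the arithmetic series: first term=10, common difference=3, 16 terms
Last term: a_n=10 + (16 - 1)·3=55
Sum=n(a_1 + a_n)/2=16(10 + 55)/2=520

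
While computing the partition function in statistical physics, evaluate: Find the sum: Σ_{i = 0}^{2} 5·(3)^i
Geometric series: S = a(1 - r^n)/(1 - r)
a = 5, r = 3, n = 3
S = 5(1 - 27)/-2 = 65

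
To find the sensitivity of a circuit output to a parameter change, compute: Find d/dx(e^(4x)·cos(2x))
Product rule: (fg)'=f'g+fg'
f=e^(4x), f'=4·e^(4x)
g=cos(2x), g'=-2·sin(2x)

Answer: 4·e^(4x)·cos(2x)-2·e^(4x)·sin(2x)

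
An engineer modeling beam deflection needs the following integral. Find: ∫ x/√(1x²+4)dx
Let u = x²+4, du = 2x dx
∫ (1/2)·u^(-1/2) du = √u+C

Answer: √(x²+4)+C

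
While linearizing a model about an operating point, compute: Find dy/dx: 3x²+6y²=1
Differentiate: 6x + 12y·(dy/dx) = 0
dy/dx = -6x/(12y) = -(1/2)·(x/y)

Answer: dy/dx = -(1/2)·(x/y)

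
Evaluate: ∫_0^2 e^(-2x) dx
Antiderivative: (1/(-2))e^(-2x)
Evaluate: (1/(-2))(e^-4-1)

Answer: (e^-4-1)/(-2)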